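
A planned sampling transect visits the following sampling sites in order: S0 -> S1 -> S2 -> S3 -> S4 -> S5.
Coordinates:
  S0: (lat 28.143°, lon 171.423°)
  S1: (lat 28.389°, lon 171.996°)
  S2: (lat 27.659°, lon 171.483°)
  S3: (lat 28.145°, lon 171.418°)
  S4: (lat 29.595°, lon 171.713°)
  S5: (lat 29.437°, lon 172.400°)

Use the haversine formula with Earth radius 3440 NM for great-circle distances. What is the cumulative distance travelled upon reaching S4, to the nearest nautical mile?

203 NM

Leg distances:
S0→S1: 33.7 NM  (cumulative 33.7 NM)
S1→S2: 51.6 NM  (cumulative 85.3 NM)
S2→S3: 29.4 NM  (cumulative 114.7 NM)
S3→S4: 88.4 NM  (cumulative 203.1 NM)
Cumulative distance at S4 ≈ 203 NM.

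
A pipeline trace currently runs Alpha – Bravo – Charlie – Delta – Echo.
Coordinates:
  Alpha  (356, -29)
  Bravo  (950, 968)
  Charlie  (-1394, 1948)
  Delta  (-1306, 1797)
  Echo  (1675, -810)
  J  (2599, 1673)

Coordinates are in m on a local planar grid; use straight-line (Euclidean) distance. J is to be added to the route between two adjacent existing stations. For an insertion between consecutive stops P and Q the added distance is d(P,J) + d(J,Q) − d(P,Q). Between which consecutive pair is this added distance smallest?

Added distance for inserting J between each consecutive pair:
Alpha–Bravo: 3448.5 m
Bravo–Charlie: 3255.2 m
Charlie–Delta: 7734.7 m
Delta–Echo: 2596.2 m
Smallest added distance is 2596.2 m, inserting between Delta and Echo.

between Delta and Echo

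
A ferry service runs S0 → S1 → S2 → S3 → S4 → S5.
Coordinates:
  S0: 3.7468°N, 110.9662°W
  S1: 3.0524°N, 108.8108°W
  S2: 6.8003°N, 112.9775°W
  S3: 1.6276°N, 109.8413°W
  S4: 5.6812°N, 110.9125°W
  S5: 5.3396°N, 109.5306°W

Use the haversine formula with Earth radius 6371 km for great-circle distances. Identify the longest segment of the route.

S2–S3

Leg distances:
S0→S1: 251.4 km
S1→S2: 621.8 km
S2→S3: 672.1 km
S3→S4: 466.1 km
S4→S5: 157.6 km
The longest leg is S2–S3 at 672.1 km.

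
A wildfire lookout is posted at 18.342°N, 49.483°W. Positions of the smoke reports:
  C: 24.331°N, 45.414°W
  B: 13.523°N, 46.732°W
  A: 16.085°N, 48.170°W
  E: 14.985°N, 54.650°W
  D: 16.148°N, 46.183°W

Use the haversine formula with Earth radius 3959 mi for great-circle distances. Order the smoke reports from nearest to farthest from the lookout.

A, D, B, E, C

Distance from the lookout at 18.342°N, 49.483°W to each:
A 16.085°N, 48.170°W: 178.4 mi
D 16.148°N, 46.183°W: 265.3 mi
B 13.523°N, 46.732°W: 379.8 mi
E 14.985°N, 54.650°W: 413.2 mi
C 24.331°N, 45.414°W: 489.6 mi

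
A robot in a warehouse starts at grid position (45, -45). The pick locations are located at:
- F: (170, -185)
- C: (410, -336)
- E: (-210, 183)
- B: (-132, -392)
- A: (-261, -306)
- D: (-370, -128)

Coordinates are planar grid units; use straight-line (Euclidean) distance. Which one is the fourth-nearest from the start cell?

A

Distance to each, sorted:
F: 187.7
E: 342.1
B: 389.5
A: 402.2
D: 423.2
C: 466.8
The fourth-nearest is A at 402.2.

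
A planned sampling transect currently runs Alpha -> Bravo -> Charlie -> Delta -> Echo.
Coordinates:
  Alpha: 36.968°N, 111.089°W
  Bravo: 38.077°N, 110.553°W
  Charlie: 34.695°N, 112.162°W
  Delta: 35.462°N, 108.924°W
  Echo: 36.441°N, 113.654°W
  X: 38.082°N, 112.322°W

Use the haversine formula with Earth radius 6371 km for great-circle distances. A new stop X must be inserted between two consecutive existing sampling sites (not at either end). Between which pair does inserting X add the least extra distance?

Added distance for inserting X between each consecutive pair:
Alpha–Bravo: 187.6 km
Bravo–Charlie: 129.0 km
Charlie–Delta: 490.2 km
Delta–Echo: 197.8 km
Smallest added distance is 129.0 km, inserting between Bravo and Charlie.

between Bravo and Charlie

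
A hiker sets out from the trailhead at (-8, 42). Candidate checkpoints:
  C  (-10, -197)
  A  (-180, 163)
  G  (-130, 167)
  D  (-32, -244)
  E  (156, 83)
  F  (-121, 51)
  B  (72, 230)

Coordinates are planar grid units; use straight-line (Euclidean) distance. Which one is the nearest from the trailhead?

Distance to each, sorted:
F: 113.4
E: 169.0
G: 174.7
B: 204.3
A: 210.3
C: 239.0
D: 287.0
The nearest is F at 113.4.

F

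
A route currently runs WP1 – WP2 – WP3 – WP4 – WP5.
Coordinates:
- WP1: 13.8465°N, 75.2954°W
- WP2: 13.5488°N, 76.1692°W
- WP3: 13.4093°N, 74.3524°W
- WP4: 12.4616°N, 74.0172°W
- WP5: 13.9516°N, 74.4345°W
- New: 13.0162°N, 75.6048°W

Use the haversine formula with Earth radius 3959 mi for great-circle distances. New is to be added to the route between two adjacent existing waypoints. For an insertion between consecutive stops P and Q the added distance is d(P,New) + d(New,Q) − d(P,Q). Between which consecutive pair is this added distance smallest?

Added distance for inserting New between each consecutive pair:
WP1–WP2: 51.7 mi
WP2–WP3: 18.9 mi
WP3–WP4: 132.9 mi
WP4–WP5: 108.7 mi
Smallest added distance is 18.9 mi, inserting between WP2 and WP3.

between WP2 and WP3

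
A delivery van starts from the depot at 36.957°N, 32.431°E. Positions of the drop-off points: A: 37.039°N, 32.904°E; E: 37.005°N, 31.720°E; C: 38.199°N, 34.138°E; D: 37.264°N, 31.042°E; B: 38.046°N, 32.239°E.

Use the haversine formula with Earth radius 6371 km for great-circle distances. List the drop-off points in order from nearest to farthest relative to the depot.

A, E, B, D, C

Distance from the depot at 36.957°N, 32.431°E to each:
A 37.039°N, 32.904°E: 43.0 km
E 37.005°N, 31.720°E: 63.4 km
B 38.046°N, 32.239°E: 122.3 km
D 37.264°N, 31.042°E: 127.8 km
C 38.199°N, 34.138°E: 204.2 km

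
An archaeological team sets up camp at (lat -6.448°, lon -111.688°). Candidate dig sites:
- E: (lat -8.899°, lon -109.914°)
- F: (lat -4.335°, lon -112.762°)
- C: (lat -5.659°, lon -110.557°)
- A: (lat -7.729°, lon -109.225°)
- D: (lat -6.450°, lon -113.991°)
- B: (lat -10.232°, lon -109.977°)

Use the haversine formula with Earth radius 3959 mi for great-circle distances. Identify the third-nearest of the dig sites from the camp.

Distance to each, sorted:
C: 94.9 mi
D: 158.1 mi
F: 163.6 mi
A: 190.7 mi
E: 208.4 mi
B: 286.4 mi
The third-nearest is F at 163.6 mi.

F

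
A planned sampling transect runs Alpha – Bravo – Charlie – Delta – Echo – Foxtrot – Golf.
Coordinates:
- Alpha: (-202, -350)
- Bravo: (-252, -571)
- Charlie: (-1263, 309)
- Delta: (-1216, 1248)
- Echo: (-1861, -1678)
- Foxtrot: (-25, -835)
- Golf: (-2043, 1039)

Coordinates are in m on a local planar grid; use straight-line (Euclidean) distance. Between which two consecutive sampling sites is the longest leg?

Delta–Echo

Leg distances:
Alpha→Bravo: 226.6 m
Bravo→Charlie: 1340.3 m
Charlie→Delta: 940.2 m
Delta→Echo: 2996.2 m
Echo→Foxtrot: 2020.3 m
Foxtrot→Golf: 2753.9 m
The longest leg is Delta–Echo at 2996.2 m.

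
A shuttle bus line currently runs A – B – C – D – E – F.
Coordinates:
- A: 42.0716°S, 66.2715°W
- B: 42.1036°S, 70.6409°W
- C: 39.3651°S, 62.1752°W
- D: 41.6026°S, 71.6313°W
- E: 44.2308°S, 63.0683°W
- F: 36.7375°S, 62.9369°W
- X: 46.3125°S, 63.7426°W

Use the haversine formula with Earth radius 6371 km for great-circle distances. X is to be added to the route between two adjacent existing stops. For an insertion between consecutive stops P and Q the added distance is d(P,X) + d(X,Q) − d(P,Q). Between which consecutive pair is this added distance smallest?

Added distance for inserting X between each consecutive pair:
A–B: 873.8 km
B–C: 729.4 km
C–D: 765.6 km
D–E: 301.5 km
E–F: 470.9 km
Smallest added distance is 301.5 km, inserting between D and E.

between D and E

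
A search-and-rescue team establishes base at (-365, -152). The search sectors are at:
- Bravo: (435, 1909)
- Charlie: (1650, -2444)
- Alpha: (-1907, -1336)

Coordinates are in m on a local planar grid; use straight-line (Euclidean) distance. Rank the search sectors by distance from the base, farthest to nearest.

Charlie, Bravo, Alpha

Distances from the base:
Charlie (1650, -2444): 3051.8 m
Bravo (435, 1909): 2210.8 m
Alpha (-1907, -1336): 1944.1 m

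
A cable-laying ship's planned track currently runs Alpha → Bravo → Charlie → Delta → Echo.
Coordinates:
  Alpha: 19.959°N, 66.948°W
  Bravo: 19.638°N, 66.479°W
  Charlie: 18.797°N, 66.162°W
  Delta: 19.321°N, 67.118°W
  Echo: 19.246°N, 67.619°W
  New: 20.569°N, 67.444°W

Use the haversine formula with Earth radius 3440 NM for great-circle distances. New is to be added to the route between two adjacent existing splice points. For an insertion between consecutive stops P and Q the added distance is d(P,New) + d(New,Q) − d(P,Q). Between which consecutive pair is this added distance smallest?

between Alpha and Bravo

Added distance for inserting New between each consecutive pair:
Alpha–Bravo: 91.3 NM
Bravo–Charlie: 153.1 NM
Charlie–Delta: 143.2 NM
Delta–Echo: 128.5 NM
Smallest added distance is 91.3 NM, inserting between Alpha and Bravo.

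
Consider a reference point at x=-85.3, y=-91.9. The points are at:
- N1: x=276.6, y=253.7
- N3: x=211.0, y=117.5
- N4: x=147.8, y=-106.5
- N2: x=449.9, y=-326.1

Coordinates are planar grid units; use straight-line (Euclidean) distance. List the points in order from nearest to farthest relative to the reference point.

N4, N3, N1, N2

Distances from the reference point:
N4 x=147.8, y=-106.5: 233.6
N3 x=211.0, y=117.5: 362.8
N1 x=276.6, y=253.7: 500.4
N2 x=449.9, y=-326.1: 584.2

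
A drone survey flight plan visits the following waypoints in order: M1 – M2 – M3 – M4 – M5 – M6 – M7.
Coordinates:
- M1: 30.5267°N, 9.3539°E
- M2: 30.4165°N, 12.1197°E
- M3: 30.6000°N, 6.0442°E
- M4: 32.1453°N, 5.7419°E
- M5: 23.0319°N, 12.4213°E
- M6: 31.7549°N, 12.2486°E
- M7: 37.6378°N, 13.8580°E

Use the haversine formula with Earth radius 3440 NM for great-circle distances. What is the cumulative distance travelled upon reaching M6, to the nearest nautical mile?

1728 NM

Leg distances:
M1→M2: 143.3 NM  (cumulative 143.3 NM)
M2→M3: 314.4 NM  (cumulative 457.7 NM)
M3→M4: 94.1 NM  (cumulative 551.8 NM)
M4→M5: 652.1 NM  (cumulative 1203.8 NM)
M5→M6: 523.8 NM  (cumulative 1727.6 NM)
Cumulative distance at M6 ≈ 1728 NM.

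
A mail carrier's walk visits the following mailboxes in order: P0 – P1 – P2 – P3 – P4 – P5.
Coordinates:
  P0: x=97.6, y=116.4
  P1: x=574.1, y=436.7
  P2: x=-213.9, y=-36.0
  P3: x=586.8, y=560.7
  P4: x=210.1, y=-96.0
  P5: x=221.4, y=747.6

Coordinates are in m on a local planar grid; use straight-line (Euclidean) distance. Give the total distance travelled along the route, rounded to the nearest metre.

4092 m

Leg distances:
P0→P1: 574.1 m  (cumulative 574.1 m)
P1→P2: 918.9 m  (cumulative 1493.1 m)
P2→P3: 998.6 m  (cumulative 2491.6 m)
P3→P4: 757.1 m  (cumulative 3248.7 m)
P4→P5: 843.7 m  (cumulative 4092.4 m)
Total route length ≈ 4092 m.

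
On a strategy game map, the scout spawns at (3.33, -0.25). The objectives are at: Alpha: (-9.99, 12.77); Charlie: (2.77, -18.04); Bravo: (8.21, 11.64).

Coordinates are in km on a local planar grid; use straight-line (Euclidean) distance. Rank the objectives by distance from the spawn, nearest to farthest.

Computing each straight-line distance from (3.33, -0.25):
Bravo (8.21, 11.64): 12.9 km
Charlie (2.77, -18.04): 17.8 km
Alpha (-9.99, 12.77): 18.6 km

Bravo, Charlie, Alpha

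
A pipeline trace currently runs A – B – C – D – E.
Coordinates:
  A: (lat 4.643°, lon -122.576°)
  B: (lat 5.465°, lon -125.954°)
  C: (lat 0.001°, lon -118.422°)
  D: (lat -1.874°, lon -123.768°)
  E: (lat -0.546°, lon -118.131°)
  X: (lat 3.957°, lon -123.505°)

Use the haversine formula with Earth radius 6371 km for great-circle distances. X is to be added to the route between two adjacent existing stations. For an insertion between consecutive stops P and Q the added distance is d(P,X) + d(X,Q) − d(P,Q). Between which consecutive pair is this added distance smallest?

Added distance for inserting X between each consecutive pair:
A–B: 62.0 km
B–C: 1.2 km
C–D: 735.0 km
D–E: 784.5 km
Smallest added distance is 1.2 km, inserting between B and C.

between B and C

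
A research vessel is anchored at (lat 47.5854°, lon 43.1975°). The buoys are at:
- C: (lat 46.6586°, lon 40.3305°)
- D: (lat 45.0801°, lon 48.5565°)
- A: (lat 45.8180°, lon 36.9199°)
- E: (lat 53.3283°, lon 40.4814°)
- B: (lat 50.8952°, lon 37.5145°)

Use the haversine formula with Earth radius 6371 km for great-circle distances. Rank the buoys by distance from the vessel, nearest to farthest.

Distances from the vessel:
C (lat 46.6586°, lon 40.3305°): 240.1 km
D (lat 45.0801°, lon 48.5565°): 496.7 km
A (lat 45.8180°, lon 36.9199°): 517.3 km
B (lat 50.8952°, lon 37.5145°): 552.6 km
E (lat 53.3283°, lon 40.4814°): 666.8 km

C, D, A, B, E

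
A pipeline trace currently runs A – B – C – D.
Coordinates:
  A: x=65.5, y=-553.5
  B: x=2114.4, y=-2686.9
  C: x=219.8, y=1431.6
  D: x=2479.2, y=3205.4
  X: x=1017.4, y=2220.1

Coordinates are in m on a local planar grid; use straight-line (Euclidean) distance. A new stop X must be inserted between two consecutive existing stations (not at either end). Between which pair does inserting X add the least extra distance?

between C and D

Added distance for inserting X between each consecutive pair:
A–B: 5002.6 m
B–C: 1616.3 m
C–D: 11.9 m
Smallest added distance is 11.9 m, inserting between C and D.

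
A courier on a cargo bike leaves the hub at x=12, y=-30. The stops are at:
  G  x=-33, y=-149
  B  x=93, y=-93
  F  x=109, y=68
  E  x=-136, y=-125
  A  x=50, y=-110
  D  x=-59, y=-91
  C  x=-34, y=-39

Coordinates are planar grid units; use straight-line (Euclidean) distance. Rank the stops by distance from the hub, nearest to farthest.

C, A, D, B, G, F, E

Distances from the hub:
C x=-34, y=-39: 46.9
A x=50, y=-110: 88.6
D x=-59, y=-91: 93.6
B x=93, y=-93: 102.6
G x=-33, y=-149: 127.2
F x=109, y=68: 137.9
E x=-136, y=-125: 175.9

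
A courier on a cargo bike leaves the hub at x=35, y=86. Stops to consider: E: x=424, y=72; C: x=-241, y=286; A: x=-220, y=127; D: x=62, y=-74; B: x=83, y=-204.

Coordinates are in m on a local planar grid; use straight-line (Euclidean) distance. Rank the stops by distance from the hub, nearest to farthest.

Distance from the hub at x=35, y=86 to each:
D x=62, y=-74: 162.3 m
A x=-220, y=127: 258.3 m
B x=83, y=-204: 293.9 m
C x=-241, y=286: 340.8 m
E x=424, y=72: 389.3 m

D, A, B, C, E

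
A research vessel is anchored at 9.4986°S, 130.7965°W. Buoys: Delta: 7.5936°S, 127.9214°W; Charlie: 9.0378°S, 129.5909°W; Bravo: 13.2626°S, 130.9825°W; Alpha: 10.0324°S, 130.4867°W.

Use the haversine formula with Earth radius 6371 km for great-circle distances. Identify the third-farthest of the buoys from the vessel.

Distances from the vessel (9.4986°S, 130.7965°W):
Bravo: 419.0 km
Delta: 380.5 km
Charlie: 141.9 km
Alpha: 68.4 km
The third-farthest is Charlie at 141.9 km.

Charlie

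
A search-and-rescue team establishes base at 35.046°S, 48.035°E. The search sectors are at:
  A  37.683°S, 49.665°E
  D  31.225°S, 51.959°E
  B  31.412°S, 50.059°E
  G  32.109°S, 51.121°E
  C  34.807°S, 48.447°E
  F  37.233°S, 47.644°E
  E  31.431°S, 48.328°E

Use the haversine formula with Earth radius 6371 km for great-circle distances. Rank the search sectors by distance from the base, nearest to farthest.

Distances from the base:
C 34.807°S, 48.447°E: 46.0 km
F 37.233°S, 47.644°E: 245.7 km
A 37.683°S, 49.665°E: 327.5 km
E 31.431°S, 48.328°E: 402.9 km
G 32.109°S, 51.121°E: 434.0 km
B 31.412°S, 50.059°E: 445.8 km
D 31.225°S, 51.959°E: 560.3 km

C, F, A, E, G, B, D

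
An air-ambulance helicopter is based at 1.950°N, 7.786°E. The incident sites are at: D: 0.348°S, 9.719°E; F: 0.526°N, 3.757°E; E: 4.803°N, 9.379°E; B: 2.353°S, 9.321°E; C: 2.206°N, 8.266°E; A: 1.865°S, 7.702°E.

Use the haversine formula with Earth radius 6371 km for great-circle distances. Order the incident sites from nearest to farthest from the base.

Computing each great-circle distance from 1.950°N, 7.786°E:
C 2.206°N, 8.266°E: 60.5 km
D 0.348°S, 9.719°E: 333.9 km
E 4.803°N, 9.379°E: 363.2 km
A 1.865°S, 7.702°E: 424.3 km
F 0.526°N, 3.757°E: 475.1 km
B 2.353°S, 9.321°E: 508.0 km

C, D, E, A, F, B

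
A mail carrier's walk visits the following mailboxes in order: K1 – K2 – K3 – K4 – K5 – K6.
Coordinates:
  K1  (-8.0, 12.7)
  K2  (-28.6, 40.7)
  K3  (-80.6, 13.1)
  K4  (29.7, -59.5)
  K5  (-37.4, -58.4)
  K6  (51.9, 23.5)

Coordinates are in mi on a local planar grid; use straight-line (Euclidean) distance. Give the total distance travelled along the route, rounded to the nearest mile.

414 mi

Leg distances:
K1→K2: 34.8 mi  (cumulative 34.8 mi)
K2→K3: 58.9 mi  (cumulative 93.6 mi)
K3→K4: 132.0 mi  (cumulative 225.7 mi)
K4→K5: 67.1 mi  (cumulative 292.8 mi)
K5→K6: 121.2 mi  (cumulative 414.0 mi)
Total route length ≈ 414 mi.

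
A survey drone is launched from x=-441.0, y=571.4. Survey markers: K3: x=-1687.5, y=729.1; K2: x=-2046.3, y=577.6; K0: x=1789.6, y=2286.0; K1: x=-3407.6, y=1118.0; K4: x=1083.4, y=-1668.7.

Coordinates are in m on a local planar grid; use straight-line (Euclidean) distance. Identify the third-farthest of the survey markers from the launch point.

Distances from the launch point (x=-441.0, y=571.4):
K1: 3016.5 m
K0: 2813.4 m
K4: 2709.6 m
K2: 1605.3 m
K3: 1256.4 m
The third-farthest is K4 at 2709.6 m.

K4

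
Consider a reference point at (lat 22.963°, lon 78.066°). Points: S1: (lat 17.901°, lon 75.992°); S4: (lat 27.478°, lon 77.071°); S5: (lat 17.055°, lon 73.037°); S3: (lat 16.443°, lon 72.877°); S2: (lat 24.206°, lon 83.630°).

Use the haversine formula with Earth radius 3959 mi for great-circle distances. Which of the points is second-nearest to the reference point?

S2

Distance to each, sorted:
S4: 318.1 mi
S2: 362.6 mi
S1: 374.6 mi
S5: 522.6 mi
S3: 562.8 mi
The second-nearest is S2 at 362.6 mi.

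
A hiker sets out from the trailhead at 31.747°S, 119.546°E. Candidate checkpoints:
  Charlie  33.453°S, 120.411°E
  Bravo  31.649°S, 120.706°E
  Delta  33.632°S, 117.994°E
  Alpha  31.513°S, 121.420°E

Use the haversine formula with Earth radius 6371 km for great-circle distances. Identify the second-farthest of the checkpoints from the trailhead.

Charlie

Distances from the trailhead (31.747°S, 119.546°E):
Delta: 255.0 km
Charlie: 206.3 km
Alpha: 179.3 km
Bravo: 110.3 km
The second-farthest is Charlie at 206.3 km.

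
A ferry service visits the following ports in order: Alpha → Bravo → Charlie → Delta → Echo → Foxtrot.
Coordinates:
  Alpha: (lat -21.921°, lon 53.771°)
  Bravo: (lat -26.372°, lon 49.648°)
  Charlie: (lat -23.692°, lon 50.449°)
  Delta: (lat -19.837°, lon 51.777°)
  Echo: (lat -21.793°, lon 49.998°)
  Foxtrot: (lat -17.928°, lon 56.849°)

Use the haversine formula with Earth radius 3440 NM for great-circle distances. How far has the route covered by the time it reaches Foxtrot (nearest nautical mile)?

1365 NM

Leg distances:
Alpha→Bravo: 349.8 NM  (cumulative 349.8 NM)
Bravo→Charlie: 166.7 NM  (cumulative 516.5 NM)
Charlie→Delta: 243.0 NM  (cumulative 759.5 NM)
Delta→Echo: 154.1 NM  (cumulative 913.7 NM)
Echo→Foxtrot: 451.0 NM  (cumulative 1364.7 NM)
Cumulative distance at Foxtrot ≈ 1365 NM.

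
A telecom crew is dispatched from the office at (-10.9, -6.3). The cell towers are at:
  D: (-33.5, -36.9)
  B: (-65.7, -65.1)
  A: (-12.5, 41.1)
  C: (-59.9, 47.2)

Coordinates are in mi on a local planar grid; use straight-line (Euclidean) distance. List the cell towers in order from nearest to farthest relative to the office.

Distances from the office:
D (-33.5, -36.9): 38.0 mi
A (-12.5, 41.1): 47.4 mi
C (-59.9, 47.2): 72.5 mi
B (-65.7, -65.1): 80.4 mi

D, A, C, B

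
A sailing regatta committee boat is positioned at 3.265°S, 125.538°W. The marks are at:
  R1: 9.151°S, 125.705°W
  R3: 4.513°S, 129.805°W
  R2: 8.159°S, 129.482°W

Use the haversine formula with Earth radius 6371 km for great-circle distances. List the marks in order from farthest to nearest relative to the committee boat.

Computing each great-circle distance from 3.265°S, 125.538°W:
R2 8.159°S, 129.482°W: 697.5 km
R1 9.151°S, 125.705°W: 654.8 km
R3 4.513°S, 129.805°W: 493.3 km

R2, R1, R3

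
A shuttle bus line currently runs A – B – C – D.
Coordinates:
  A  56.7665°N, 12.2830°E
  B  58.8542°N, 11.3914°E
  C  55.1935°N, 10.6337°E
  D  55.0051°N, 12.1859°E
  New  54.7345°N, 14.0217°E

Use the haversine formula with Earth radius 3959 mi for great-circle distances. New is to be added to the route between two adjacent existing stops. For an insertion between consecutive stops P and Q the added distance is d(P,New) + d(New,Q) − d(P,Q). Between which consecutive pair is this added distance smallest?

Added distance for inserting New between each consecutive pair:
A–B: 309.4 mi
B–C: 185.0 mi
C–D: 150.7 mi
Smallest added distance is 150.7 mi, inserting between C and D.

between C and D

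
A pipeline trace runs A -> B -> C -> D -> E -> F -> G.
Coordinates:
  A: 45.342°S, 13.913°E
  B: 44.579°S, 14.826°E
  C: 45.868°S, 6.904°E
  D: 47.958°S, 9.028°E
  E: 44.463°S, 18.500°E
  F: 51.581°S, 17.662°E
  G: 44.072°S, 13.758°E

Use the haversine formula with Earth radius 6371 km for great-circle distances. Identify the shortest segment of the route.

Leg distances:
A→B: 111.2 km
B→C: 636.5 km
C→D: 282.9 km
D→E: 825.2 km
E→F: 793.9 km
F→G: 884.0 km
The shortest leg is A–B at 111.2 km.

A–B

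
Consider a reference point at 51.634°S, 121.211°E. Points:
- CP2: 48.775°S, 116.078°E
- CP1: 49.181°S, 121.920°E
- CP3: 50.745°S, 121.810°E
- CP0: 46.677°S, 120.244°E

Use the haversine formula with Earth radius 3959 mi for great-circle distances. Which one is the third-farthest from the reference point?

Distances from the reference point (51.634°S, 121.211°E):
CP0: 345.3 mi
CP2: 300.8 mi
CP1: 172.3 mi
CP3: 66.7 mi
The third-farthest is CP1 at 172.3 mi.

CP1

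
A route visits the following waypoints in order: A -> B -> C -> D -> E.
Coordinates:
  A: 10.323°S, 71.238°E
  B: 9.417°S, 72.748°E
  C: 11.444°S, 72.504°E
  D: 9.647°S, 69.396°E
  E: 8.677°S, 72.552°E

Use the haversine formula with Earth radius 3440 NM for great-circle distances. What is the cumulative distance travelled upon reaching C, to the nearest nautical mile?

227 NM

Leg distances:
A→B: 104.6 NM  (cumulative 104.6 NM)
B→C: 122.5 NM  (cumulative 227.1 NM)
Cumulative distance at C ≈ 227 NM.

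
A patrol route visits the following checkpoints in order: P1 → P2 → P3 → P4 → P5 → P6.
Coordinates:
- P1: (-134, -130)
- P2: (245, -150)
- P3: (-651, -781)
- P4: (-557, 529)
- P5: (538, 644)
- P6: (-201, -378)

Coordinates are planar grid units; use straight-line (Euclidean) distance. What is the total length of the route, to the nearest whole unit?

Leg distances:
P1→P2: 379.5  (cumulative 379.5)
P2→P3: 1095.9  (cumulative 1475.4)
P3→P4: 1313.4  (cumulative 2788.8)
P4→P5: 1101.0  (cumulative 3889.8)
P5→P6: 1261.2  (cumulative 5151.0)
Total route length ≈ 5151.

5151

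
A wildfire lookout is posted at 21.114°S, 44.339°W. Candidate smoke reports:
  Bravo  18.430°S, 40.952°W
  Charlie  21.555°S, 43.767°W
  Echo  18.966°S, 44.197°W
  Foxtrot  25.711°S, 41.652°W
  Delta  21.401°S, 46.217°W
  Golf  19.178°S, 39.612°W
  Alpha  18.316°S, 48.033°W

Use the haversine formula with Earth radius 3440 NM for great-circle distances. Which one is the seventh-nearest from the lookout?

Distance to each, sorted:
Charlie: 41.5 NM
Delta: 106.5 NM
Echo: 129.2 NM
Bravo: 250.2 NM
Alpha: 268.0 NM
Golf: 290.7 NM
Foxtrot: 313.2 NM
The seventh-nearest is Foxtrot at 313.2 NM.

Foxtrot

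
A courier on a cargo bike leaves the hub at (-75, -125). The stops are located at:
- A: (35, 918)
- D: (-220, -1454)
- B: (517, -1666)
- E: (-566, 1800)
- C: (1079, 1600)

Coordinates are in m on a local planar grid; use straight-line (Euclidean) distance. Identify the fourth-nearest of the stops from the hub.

Distances from the hub ((-75, -125)):
A: 1048.8 m
D: 1336.9 m
B: 1650.8 m
E: 1986.6 m
C: 2075.4 m
The fourth-nearest is E at 1986.6 m.

E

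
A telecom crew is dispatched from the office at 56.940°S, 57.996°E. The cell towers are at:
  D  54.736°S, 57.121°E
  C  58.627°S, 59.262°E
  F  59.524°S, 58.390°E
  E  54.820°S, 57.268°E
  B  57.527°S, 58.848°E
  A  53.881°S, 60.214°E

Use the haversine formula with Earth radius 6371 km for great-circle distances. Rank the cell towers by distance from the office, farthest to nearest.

A, F, D, E, C, B

Computing each great-circle distance from 56.940°S, 57.996°E:
A 53.881°S, 60.214°E: 367.8 km
F 59.524°S, 58.390°E: 288.3 km
D 54.736°S, 57.121°E: 251.1 km
E 54.820°S, 57.268°E: 240.1 km
C 58.627°S, 59.262°E: 202.0 km
B 57.527°S, 58.848°E: 83.0 km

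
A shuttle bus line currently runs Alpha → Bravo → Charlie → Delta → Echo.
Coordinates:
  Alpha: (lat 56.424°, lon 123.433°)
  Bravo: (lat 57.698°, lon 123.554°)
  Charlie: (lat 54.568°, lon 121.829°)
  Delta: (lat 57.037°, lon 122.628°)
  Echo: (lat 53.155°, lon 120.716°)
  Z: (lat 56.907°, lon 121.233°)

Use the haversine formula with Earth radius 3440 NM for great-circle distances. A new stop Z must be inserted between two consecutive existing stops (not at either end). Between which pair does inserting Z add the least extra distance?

between Delta and Echo

Added distance for inserting Z between each consecutive pair:
Alpha–Bravo: 90.6 NM
Bravo–Charlie: 34.3 NM
Charlie–Delta: 37.5 NM
Delta–Echo: 30.2 NM
Smallest added distance is 30.2 NM, inserting between Delta and Echo.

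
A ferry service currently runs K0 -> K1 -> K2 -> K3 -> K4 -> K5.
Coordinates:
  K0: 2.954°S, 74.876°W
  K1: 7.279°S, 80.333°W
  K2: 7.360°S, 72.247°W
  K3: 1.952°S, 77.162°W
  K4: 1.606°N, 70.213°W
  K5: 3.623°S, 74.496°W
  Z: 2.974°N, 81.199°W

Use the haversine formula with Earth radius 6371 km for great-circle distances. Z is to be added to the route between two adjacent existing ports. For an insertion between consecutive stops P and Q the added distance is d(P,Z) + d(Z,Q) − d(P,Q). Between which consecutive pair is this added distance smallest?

Added distance for inserting Z between each consecutive pair:
K0–K1: 1335.4 km
K1–K2: 1771.2 km
K2–K3: 1415.8 km
K3–K4: 1070.1 km
K4–K5: 1524.1 km
Smallest added distance is 1070.1 km, inserting between K3 and K4.

between K3 and K4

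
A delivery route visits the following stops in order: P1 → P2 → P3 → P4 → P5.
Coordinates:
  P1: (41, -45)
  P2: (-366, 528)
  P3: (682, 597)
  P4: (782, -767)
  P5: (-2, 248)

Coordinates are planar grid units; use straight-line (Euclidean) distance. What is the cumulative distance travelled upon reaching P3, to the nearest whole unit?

1753

Leg distances:
P1→P2: 702.8  (cumulative 702.8)
P2→P3: 1050.3  (cumulative 1753.1)
Cumulative distance at P3 ≈ 1753.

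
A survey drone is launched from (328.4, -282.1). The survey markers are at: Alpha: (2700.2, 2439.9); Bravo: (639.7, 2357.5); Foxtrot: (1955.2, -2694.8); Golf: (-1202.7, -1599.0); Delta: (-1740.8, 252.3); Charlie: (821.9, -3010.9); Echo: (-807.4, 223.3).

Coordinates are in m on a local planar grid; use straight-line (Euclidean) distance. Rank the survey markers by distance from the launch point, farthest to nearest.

Computing each straight-line distance from (328.4, -282.1):
Alpha (2700.2, 2439.9): 3610.4 m
Foxtrot (1955.2, -2694.8): 2909.9 m
Charlie (821.9, -3010.9): 2773.1 m
Bravo (639.7, 2357.5): 2657.9 m
Delta (-1740.8, 252.3): 2137.1 m
Golf (-1202.7, -1599.0): 2019.5 m
Echo (-807.4, 223.3): 1243.2 m

Alpha, Foxtrot, Charlie, Bravo, Delta, Golf, Echo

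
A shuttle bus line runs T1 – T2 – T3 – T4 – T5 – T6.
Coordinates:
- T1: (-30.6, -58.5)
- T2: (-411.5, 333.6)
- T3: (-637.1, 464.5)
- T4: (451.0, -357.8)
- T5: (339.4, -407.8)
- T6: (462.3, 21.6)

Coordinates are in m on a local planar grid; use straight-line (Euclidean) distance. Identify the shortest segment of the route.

Leg distances:
T1→T2: 546.7 m
T2→T3: 260.8 m
T3→T4: 1363.9 m
T4→T5: 122.3 m
T5→T6: 446.6 m
The shortest leg is T4–T5 at 122.3 m.

T4–T5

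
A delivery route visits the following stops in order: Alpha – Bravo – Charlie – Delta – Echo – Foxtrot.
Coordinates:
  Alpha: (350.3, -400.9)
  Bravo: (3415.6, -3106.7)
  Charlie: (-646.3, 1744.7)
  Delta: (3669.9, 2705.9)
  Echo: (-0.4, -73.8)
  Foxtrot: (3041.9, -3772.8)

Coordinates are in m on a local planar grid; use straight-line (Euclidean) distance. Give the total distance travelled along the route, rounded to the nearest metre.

Leg distances:
Alpha→Bravo: 4088.7 m  (cumulative 4088.7 m)
Bravo→Charlie: 6327.3 m  (cumulative 10416.0 m)
Charlie→Delta: 4421.9 m  (cumulative 14838.0 m)
Delta→Echo: 4604.1 m  (cumulative 19442.1 m)
Echo→Foxtrot: 4789.4 m  (cumulative 24231.5 m)
Total route length ≈ 24231 m.

24231 m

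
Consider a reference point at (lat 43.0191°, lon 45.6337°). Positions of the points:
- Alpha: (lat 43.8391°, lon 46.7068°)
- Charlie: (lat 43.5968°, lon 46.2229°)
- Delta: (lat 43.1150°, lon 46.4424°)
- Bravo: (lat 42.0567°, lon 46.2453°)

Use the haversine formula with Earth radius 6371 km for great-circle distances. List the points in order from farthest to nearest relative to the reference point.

Computing each great-circle distance from (lat 43.0191°, lon 45.6337°):
Alpha (lat 43.8391°, lon 46.7068°): 125.8 km
Bravo (lat 42.0567°, lon 46.2453°): 118.2 km
Charlie (lat 43.5968°, lon 46.2229°): 80.0 km
Delta (lat 43.1150°, lon 46.4424°): 66.6 km

Alpha, Bravo, Charlie, Delta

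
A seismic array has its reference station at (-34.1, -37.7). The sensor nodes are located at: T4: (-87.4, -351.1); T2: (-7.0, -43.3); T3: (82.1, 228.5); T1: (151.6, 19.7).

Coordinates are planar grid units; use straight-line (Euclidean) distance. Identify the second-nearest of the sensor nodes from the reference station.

Distances from the reference station ((-34.1, -37.7)):
T2: 27.7
T1: 194.4
T3: 290.5
T4: 317.9
The second-nearest is T1 at 194.4.

T1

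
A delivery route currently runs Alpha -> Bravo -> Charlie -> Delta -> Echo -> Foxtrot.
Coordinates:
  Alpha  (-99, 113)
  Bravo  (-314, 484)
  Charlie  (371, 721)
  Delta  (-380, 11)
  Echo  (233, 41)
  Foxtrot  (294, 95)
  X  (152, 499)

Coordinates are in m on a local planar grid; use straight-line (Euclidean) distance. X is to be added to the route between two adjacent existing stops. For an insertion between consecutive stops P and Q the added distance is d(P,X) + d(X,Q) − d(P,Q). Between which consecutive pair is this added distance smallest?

Added distance for inserting X between each consecutive pair:
Alpha–Bravo: 497.9 m
Bravo–Charlie: 53.2 m
Charlie–Delta: 0.3 m
Delta–Echo: 573.3 m
Echo–Foxtrot: 811.9 m
Smallest added distance is 0.3 m, inserting between Charlie and Delta.

between Charlie and Delta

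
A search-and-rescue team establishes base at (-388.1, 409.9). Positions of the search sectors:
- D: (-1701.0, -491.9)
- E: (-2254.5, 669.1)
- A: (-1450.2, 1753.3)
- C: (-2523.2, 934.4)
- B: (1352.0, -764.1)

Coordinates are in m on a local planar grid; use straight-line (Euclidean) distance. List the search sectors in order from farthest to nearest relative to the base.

C, B, E, A, D

Computing each straight-line distance from (-388.1, 409.9):
C (-2523.2, 934.4): 2198.6 m
B (1352.0, -764.1): 2099.1 m
E (-2254.5, 669.1): 1884.3 m
A (-1450.2, 1753.3): 1712.5 m
D (-1701.0, -491.9): 1592.8 m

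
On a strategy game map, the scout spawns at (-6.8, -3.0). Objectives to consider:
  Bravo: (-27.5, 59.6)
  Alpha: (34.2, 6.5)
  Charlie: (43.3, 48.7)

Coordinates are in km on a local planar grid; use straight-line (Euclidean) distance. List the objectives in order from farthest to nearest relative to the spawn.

Distance from the spawn at (-6.8, -3.0) to each:
Charlie (43.3, 48.7): 72.0 km
Bravo (-27.5, 59.6): 65.9 km
Alpha (34.2, 6.5): 42.1 km

Charlie, Bravo, Alpha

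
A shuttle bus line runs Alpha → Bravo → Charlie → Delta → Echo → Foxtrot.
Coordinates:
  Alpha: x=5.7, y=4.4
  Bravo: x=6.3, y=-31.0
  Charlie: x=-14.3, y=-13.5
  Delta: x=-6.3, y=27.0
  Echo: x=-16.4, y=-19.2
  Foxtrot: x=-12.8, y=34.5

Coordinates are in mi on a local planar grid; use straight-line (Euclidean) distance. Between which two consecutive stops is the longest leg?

Echo–Foxtrot

Leg distances:
Alpha→Bravo: 35.4 mi
Bravo→Charlie: 27.0 mi
Charlie→Delta: 41.3 mi
Delta→Echo: 47.3 mi
Echo→Foxtrot: 53.8 mi
The longest leg is Echo–Foxtrot at 53.8 mi.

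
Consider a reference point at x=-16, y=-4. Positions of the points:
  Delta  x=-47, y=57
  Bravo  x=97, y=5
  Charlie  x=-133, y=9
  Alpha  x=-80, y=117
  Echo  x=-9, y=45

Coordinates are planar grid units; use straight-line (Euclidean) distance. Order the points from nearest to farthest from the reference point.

Echo, Delta, Bravo, Charlie, Alpha

Computing each straight-line distance from x=-16, y=-4:
Echo x=-9, y=45: 49.5
Delta x=-47, y=57: 68.4
Bravo x=97, y=5: 113.4
Charlie x=-133, y=9: 117.7
Alpha x=-80, y=117: 136.9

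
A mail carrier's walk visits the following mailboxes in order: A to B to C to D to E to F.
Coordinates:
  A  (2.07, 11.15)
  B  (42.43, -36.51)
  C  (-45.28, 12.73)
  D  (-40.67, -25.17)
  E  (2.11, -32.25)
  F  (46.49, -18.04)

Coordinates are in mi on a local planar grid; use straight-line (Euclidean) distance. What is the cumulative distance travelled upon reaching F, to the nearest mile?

Leg distances:
A→B: 62.5 mi  (cumulative 62.5 mi)
B→C: 100.6 mi  (cumulative 163.0 mi)
C→D: 38.2 mi  (cumulative 201.2 mi)
D→E: 43.4 mi  (cumulative 244.6 mi)
E→F: 46.6 mi  (cumulative 291.2 mi)
Cumulative distance at F ≈ 291 mi.

291 mi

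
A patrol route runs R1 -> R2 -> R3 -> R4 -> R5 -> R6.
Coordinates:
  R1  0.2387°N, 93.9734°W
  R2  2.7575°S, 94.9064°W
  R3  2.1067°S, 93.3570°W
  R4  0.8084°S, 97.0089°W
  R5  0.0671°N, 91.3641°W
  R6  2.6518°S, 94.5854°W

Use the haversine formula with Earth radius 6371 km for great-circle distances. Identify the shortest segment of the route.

R2–R3

Leg distances:
R1→R2: 348.9 km
R2→R3: 186.7 km
R3→R4: 430.8 km
R4→R5: 635.2 km
R5→R6: 468.6 km
The shortest leg is R2–R3 at 186.7 km.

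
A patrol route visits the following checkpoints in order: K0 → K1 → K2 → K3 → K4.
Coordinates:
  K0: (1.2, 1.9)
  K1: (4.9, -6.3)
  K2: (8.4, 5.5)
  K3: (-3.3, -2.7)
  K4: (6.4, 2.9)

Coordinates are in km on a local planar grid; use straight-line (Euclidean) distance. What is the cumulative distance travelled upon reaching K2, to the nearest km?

Leg distances:
K0→K1: 9.0 km  (cumulative 9.0 km)
K1→K2: 12.3 km  (cumulative 21.3 km)
Cumulative distance at K2 ≈ 21 km.

21 km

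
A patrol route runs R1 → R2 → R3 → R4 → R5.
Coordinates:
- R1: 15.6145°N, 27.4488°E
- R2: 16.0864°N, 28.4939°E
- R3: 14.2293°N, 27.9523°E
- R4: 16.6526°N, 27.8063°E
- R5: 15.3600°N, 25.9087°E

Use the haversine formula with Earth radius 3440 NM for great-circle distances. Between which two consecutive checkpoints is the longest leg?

R3–R4

Leg distances:
R1→R2: 66.7 NM
R2→R3: 115.8 NM
R3→R4: 145.7 NM
R4→R5: 134.2 NM
The longest leg is R3–R4 at 145.7 NM.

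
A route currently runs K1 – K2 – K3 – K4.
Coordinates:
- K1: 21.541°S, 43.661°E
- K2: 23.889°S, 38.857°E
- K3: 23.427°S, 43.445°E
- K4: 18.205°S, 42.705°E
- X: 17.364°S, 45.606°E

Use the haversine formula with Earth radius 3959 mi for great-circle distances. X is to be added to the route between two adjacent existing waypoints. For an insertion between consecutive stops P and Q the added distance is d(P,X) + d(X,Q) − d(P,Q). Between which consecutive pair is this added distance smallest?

Added distance for inserting X between each consecutive pair:
K1–K2: 596.0 mi
K2–K3: 776.8 mi
K3–K4: 277.2 mi
Smallest added distance is 277.2 mi, inserting between K3 and K4.

between K3 and K4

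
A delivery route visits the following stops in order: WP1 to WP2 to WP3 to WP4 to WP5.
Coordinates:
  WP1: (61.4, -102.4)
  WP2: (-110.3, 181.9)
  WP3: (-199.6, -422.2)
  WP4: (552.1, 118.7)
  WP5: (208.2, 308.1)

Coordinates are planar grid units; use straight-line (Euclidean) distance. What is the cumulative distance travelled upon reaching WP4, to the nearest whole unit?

1869

Leg distances:
WP1→WP2: 332.1  (cumulative 332.1)
WP2→WP3: 610.7  (cumulative 942.8)
WP3→WP4: 926.1  (cumulative 1868.9)
Cumulative distance at WP4 ≈ 1869.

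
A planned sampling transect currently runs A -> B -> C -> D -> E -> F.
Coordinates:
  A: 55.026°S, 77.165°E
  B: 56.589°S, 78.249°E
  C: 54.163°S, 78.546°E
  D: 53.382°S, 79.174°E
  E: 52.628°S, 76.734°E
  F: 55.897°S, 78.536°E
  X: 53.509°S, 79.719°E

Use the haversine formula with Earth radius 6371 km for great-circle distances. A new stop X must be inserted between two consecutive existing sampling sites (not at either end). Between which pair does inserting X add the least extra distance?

between C and D

Added distance for inserting X between each consecutive pair:
A–B: 405.0 km
B–C: 190.5 km
C–D: 48.5 km
D–E: 77.4 km
E–F: 116.5 km
Smallest added distance is 48.5 km, inserting between C and D.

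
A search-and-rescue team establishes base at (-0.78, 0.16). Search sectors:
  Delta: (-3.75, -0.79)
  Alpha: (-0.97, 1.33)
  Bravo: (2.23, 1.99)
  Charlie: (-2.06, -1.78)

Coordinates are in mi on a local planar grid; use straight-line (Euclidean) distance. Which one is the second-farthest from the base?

Distances from the base ((-0.78, 0.16)):
Bravo: 3.5 mi
Delta: 3.1 mi
Charlie: 2.3 mi
Alpha: 1.2 mi
The second-farthest is Delta at 3.1 mi.

Delta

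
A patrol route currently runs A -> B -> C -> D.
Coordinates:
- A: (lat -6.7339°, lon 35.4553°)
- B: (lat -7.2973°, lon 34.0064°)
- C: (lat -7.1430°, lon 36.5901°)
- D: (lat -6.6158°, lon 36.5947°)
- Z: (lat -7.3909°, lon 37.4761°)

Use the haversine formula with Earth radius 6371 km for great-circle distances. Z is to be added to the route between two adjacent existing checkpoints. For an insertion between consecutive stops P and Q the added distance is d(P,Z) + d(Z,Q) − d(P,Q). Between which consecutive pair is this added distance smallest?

between C and D

Added distance for inserting Z between each consecutive pair:
A–B: 445.7 km
B–C: 198.8 km
C–D: 172.9 km
Smallest added distance is 172.9 km, inserting between C and D.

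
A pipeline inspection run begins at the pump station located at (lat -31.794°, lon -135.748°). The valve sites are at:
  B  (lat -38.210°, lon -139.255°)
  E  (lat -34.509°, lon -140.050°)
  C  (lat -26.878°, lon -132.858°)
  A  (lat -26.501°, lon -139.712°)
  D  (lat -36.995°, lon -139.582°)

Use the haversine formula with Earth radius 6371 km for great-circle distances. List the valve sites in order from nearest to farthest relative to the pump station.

E, C, D, A, B

Distances from the pump station:
E (lat -34.509°, lon -140.050°): 501.4 km
C (lat -26.878°, lon -132.858°): 614.2 km
D (lat -36.995°, lon -139.582°): 676.8 km
A (lat -26.501°, lon -139.712°): 703.1 km
B (lat -38.210°, lon -139.255°): 781.5 km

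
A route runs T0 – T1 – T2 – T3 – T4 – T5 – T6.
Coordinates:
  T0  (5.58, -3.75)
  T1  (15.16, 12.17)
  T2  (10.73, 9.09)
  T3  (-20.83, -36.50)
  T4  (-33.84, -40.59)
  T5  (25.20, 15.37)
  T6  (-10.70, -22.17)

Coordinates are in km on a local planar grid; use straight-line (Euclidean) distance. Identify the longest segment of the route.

Leg distances:
T0→T1: 18.6 km
T1→T2: 5.4 km
T2→T3: 55.4 km
T3→T4: 13.6 km
T4→T5: 81.3 km
T5→T6: 51.9 km
The longest leg is T4–T5 at 81.3 km.

T4–T5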